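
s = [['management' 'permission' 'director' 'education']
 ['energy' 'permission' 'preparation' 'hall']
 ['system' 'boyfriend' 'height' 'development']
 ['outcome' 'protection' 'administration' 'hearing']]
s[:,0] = ['management', 'energy', 'system', 'outcome']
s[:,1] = ['permission', 'permission', 'boyfriend', 'protection']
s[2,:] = ['system', 'boyfriend', 'height', 'development']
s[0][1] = 'permission'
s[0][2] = 'director'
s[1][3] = 'hall'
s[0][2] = 'director'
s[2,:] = ['system', 'boyfriend', 'height', 'development']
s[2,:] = ['system', 'boyfriend', 'height', 'development']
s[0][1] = 'permission'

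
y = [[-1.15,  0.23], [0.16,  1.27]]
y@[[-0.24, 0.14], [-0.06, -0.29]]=[[0.26, -0.23], [-0.11, -0.35]]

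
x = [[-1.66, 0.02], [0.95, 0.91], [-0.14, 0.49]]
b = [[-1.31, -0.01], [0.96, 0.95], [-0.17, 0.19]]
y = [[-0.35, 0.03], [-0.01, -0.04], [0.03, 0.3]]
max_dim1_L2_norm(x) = 1.66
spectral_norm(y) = 0.35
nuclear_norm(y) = 0.66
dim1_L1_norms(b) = [1.32, 1.91, 0.36]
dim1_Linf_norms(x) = [1.66, 0.95, 0.49]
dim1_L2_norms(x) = [1.66, 1.32, 0.51]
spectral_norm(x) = 1.97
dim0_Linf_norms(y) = [0.35, 0.3]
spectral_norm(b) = 1.75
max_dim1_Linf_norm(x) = 1.66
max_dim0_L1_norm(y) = 0.39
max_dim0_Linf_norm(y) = 0.35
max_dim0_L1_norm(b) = 2.44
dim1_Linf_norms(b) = [1.31, 0.96, 0.19]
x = b + y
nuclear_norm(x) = 2.90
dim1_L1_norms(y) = [0.38, 0.05, 0.33]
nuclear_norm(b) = 2.49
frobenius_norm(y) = 0.46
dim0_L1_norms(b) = [2.44, 1.15]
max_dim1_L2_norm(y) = 0.35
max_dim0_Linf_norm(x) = 1.66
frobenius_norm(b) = 1.90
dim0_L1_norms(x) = [2.75, 1.42]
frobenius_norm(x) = 2.18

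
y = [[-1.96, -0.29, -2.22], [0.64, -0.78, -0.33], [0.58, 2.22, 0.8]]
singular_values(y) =[3.36, 2.06, 0.6]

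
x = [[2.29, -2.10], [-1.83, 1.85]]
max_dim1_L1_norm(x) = 4.39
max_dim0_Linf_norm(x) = 2.29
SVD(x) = [[-0.77,0.64], [0.64,0.77]] @ diag([4.051674671119978, 0.09712033466182178]) @ [[-0.72,  0.69], [0.69,  0.72]]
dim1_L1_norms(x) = [4.39, 3.68]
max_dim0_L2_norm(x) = 2.93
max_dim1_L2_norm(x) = 3.11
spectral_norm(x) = 4.05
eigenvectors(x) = [[0.77, 0.69], [-0.64, 0.72]]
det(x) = 0.39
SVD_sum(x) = [[2.25, -2.15], [-1.88, 1.80]] + [[0.04, 0.05], [0.05, 0.05]]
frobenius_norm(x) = 4.05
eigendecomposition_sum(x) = [[2.25, -2.15], [-1.88, 1.80]] + [[0.04, 0.05],[0.05, 0.05]]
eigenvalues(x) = [4.04, 0.1]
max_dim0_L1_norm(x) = 4.12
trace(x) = 4.14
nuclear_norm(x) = 4.15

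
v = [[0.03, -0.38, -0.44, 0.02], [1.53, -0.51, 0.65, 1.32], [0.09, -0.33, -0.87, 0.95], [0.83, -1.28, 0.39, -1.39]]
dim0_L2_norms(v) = [1.74, 1.47, 1.23, 2.14]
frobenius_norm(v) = 3.36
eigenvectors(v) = [[0.01+0.24j, 0.01-0.24j, -0.20+0.00j, -0.62+0.00j], [0.75+0.00j, (0.75-0j), -0.11+0.00j, (-0.57+0j)], [0.24+0.27j, 0.24-0.27j, (-0.7+0j), (0.46+0j)], [(-0.09+0.49j), -0.09-0.49j, (0.68+0j), 0.28+0.00j]]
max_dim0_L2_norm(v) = 2.14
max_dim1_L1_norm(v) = 4.01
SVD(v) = [[-0.03, -0.03, 0.49, -0.87], [-0.95, -0.12, -0.26, -0.11], [-0.30, 0.31, 0.78, 0.44], [0.02, -0.94, 0.28, 0.19]] @ diag([2.25177835345553, 2.202310045827209, 1.171503459260488, 0.0020865997156425506]) @ [[-0.65, 0.25, -0.15, -0.7], [-0.43, 0.53, -0.32, 0.66], [-0.06, -0.57, -0.82, 0.03], [0.62, 0.57, -0.46, -0.28]]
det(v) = 0.01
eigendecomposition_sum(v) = [[0.11+0.26j, -0.24-0.09j, (-0.09+0.13j), -0.11+0.20j], [0.82-0.31j, (-0.29+0.75j), (0.4+0.3j), (0.6+0.34j)], [(0.37+0.2j), (-0.36+0.13j), 0.02+0.24j, 0.06+0.32j], [(0.1+0.57j), (-0.45-0.28j), -0.24+0.22j, (-0.29+0.35j)]] + [[(0.11-0.26j), (-0.24+0.09j), (-0.09-0.13j), -0.11-0.20j], [(0.82+0.31j), -0.29-0.75j, 0.40-0.30j, 0.60-0.34j], [(0.37-0.2j), (-0.36-0.13j), (0.02-0.24j), (0.06-0.32j)], [(0.1-0.57j), -0.45+0.28j, (-0.24-0.22j), (-0.29-0.35j)]] + [[(-0.18-0j),  0.11+0.00j,  (-0.25-0j),  (0.23+0j)], [-0.10-0.00j,  (0.06+0j),  (-0.14-0j),  0.13+0.00j], [(-0.65-0j),  0.39+0.00j,  (-0.9-0j),  (0.82+0j)], [0.63+0.00j,  (-0.38-0j),  (0.88+0j),  -0.80-0.00j]] + [[-0.00+0.00j, (-0-0j), -0j, 0.00+0.00j], [-0.00+0.00j, (-0-0j), 0.00-0.00j, 0j], [-0j, 0.00+0.00j, (-0+0j), (-0-0j)], [0.00-0.00j, 0.00+0.00j, (-0+0j), (-0-0j)]]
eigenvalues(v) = [(-0.46+1.59j), (-0.46-1.59j), (-1.82+0j), (-0+0j)]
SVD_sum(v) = [[0.04, -0.02, 0.01, 0.04], [1.40, -0.54, 0.32, 1.5], [0.44, -0.17, 0.10, 0.47], [-0.03, 0.01, -0.01, -0.04]] + [[0.03, -0.03, 0.02, -0.04], [0.11, -0.14, 0.08, -0.17], [-0.29, 0.37, -0.22, 0.45], [0.88, -1.11, 0.66, -1.36]] + [[-0.04, -0.33, -0.47, 0.02], [0.02, 0.17, 0.24, -0.01], [-0.06, -0.53, -0.75, 0.02], [-0.02, -0.19, -0.27, 0.01]] + [[-0.0, -0.00, 0.0, 0.00], [-0.00, -0.00, 0.0, 0.0], [0.0, 0.00, -0.0, -0.00], [0.00, 0.00, -0.0, -0.0]]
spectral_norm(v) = 2.25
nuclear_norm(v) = 5.63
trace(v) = -2.74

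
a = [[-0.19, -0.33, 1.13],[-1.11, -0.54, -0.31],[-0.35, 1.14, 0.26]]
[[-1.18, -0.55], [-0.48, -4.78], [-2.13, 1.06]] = a @ [[1.34, 3.27], [-1.19, 1.80], [-1.17, 0.59]]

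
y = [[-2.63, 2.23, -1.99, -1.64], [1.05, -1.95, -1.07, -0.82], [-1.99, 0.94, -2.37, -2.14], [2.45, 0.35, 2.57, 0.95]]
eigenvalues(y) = [(-3.8+0j), (0.16+0j), (-1.18+2.12j), (-1.18-2.12j)]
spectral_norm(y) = 6.56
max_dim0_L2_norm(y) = 4.24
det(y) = -3.57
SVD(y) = [[-0.63, 0.37, -0.23, 0.64], [0.03, -0.84, -0.39, 0.38], [-0.58, -0.12, -0.45, -0.67], [0.51, 0.38, -0.77, 0.00]] @ diag([6.563617018560479, 3.0233477625901304, 1.3013720081687985, 0.13831426701243263]) @ [[0.63, -0.28, 0.6, 0.42], [-0.23, 0.82, 0.47, 0.23], [-0.61, -0.35, -0.03, 0.71], [0.43, 0.35, -0.65, 0.51]]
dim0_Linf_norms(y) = [2.63, 2.23, 2.57, 2.14]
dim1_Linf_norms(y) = [2.63, 1.95, 2.37, 2.57]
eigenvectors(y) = [[(0.66+0j), -0.46+0.00j, 0.28-0.23j, (0.28+0.23j)], [(-0.38+0j), (-0.37+0j), 0.15-0.21j, 0.15+0.21j], [(0.39+0j), (0.64+0j), 0.33-0.37j, 0.33+0.37j], [-0.52+0.00j, (-0.49+0j), -0.75+0.00j, -0.75-0.00j]]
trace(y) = -6.00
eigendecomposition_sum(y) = [[(-2.26+0j), 2.93+0.00j, -0.25+0.00j, -0.39+0.00j],  [1.31-0.00j, -1.70-0.00j, 0.15-0.00j, 0.22-0.00j],  [-1.33+0.00j, 1.72+0.00j, -0.15+0.00j, (-0.23+0j)],  [(1.79-0j), (-2.32-0j), 0.20-0.00j, 0.31-0.00j]] + [[0.05+0.00j, (0.03+0j), (-0.05+0j), 0.00+0.00j], [0.04+0.00j, (0.03+0j), (-0.04+0j), 0j], [(-0.08+0j), (-0.05-0j), (0.07-0j), (-0.01+0j)], [0.06+0.00j, (0.04+0j), -0.06+0.00j, 0.00+0.00j]] + [[-0.21-0.03j, -0.37+0.57j, -0.84-0.10j, (-0.63-0.53j)], [-0.15+0.02j, -0.14+0.45j, (-0.59+0.09j), -0.52-0.24j], [(-0.29+0.01j), (-0.37+0.84j), (-1.15+0.05j), (-0.95-0.57j)], [(0.3+0.32j), (1.32-0.43j), (1.21+1.24j), (0.32+1.65j)]] + [[(-0.21+0.03j), (-0.37-0.57j), (-0.84+0.1j), -0.63+0.53j],[-0.15-0.02j, (-0.14-0.45j), -0.59-0.09j, -0.52+0.24j],[-0.29-0.01j, -0.37-0.84j, (-1.15-0.05j), -0.95+0.57j],[0.30-0.32j, 1.32+0.43j, 1.21-1.24j, (0.32-1.65j)]]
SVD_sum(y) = [[-2.59, 1.16, -2.47, -1.73],  [0.14, -0.06, 0.13, 0.09],  [-2.39, 1.07, -2.28, -1.59],  [2.11, -0.94, 2.01, 1.40]] + [[-0.26, 0.93, 0.53, 0.26], [0.58, -2.08, -1.18, -0.58], [0.08, -0.30, -0.17, -0.08], [-0.26, 0.94, 0.53, 0.26]] + [[0.18,0.11,0.01,-0.22], [0.31,0.18,0.01,-0.36], [0.35,0.21,0.02,-0.42], [0.61,0.35,0.03,-0.72]] + [[0.04, 0.03, -0.06, 0.05], [0.02, 0.02, -0.03, 0.03], [-0.04, -0.03, 0.06, -0.05], [0.0, 0.00, -0.00, 0.00]]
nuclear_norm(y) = 11.03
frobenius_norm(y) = 7.34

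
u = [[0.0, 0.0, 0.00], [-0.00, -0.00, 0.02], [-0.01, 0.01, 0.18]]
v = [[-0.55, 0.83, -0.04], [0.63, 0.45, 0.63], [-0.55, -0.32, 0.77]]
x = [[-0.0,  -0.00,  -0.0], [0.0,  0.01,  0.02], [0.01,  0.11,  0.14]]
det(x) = 0.00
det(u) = 0.00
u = x @ v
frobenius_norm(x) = 0.18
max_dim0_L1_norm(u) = 0.2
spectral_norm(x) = 0.18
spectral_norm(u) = 0.18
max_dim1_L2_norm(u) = 0.18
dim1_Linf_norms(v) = [0.83, 0.63, 0.77]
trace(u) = 0.18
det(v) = -0.99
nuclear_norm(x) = 0.18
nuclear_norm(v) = 2.99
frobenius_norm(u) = 0.18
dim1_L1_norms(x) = [0.0, 0.03, 0.26]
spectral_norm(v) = 1.00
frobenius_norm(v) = 1.73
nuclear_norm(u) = 0.18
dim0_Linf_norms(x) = [0.01, 0.11, 0.14]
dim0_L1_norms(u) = [0.01, 0.01, 0.2]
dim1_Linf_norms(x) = [0.0, 0.02, 0.14]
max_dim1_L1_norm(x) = 0.26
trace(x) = 0.15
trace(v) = 0.67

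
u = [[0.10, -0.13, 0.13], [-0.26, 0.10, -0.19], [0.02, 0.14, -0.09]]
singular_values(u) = [0.4, 0.16, 0.0]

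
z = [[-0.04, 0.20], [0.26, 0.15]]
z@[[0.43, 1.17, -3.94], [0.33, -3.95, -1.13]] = [[0.05, -0.84, -0.07],[0.16, -0.29, -1.19]]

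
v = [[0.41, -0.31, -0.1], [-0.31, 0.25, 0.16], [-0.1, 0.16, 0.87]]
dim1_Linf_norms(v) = [0.41, 0.31, 0.87]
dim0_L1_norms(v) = [0.82, 0.72, 1.13]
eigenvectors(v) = [[0.59, 0.73, -0.34],[0.8, -0.49, 0.34],[-0.08, 0.48, 0.87]]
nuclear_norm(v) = 1.53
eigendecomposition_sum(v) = [[0.00,0.0,-0.00], [0.00,0.00,-0.0], [-0.0,-0.00,0.0]] + [[0.29, -0.20, 0.19], [-0.20, 0.13, -0.13], [0.19, -0.13, 0.13]] + [[0.12, -0.11, -0.29], [-0.11, 0.11, 0.29], [-0.29, 0.29, 0.74]]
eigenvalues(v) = [0.0, 0.55, 0.97]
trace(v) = 1.53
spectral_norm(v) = 0.97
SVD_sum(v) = [[0.12,  -0.11,  -0.29], [-0.11,  0.11,  0.29], [-0.29,  0.29,  0.74]] + [[0.29,-0.2,0.19], [-0.2,0.13,-0.13], [0.19,-0.13,0.13]] + [[0.00, 0.0, -0.0],[0.00, 0.0, -0.0],[-0.00, -0.0, 0.00]]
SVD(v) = [[-0.34, -0.73, -0.59],[0.34, 0.49, -0.80],[0.87, -0.48, 0.08]] @ diag([0.9718554263205751, 0.553512032291569, 0.004632541387855903]) @ [[-0.34,0.34,0.87], [-0.73,0.49,-0.48], [-0.59,-0.80,0.08]]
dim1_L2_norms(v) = [0.52, 0.43, 0.89]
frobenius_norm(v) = 1.12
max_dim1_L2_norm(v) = 0.89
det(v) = 0.00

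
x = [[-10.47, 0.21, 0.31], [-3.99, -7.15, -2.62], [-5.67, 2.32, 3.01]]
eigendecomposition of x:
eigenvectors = [[0.02,0.55,-0.04], [-0.28,0.83,-0.98], [0.96,0.09,0.21]]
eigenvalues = [2.23, -10.1, -6.74]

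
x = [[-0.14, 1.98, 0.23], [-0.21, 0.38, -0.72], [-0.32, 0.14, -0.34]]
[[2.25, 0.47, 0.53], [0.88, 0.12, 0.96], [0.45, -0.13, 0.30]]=x @[[-0.37, 0.78, 0.62], [1.17, 0.32, 0.46], [-0.5, -0.22, -1.27]]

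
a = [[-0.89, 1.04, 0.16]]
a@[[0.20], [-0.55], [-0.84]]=[[-0.88]]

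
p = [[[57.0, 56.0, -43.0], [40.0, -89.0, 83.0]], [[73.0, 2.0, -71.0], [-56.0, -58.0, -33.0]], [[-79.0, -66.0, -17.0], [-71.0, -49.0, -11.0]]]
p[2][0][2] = -17.0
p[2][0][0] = -79.0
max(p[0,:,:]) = 83.0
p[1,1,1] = -58.0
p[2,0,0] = -79.0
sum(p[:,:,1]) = -204.0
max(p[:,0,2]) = -17.0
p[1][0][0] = 73.0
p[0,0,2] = -43.0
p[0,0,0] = 57.0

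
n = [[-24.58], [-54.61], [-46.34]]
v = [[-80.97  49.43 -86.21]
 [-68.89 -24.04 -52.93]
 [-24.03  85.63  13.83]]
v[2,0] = -24.03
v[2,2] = 13.83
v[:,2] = [-86.21, -52.93, 13.83]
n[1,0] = -54.61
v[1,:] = [-68.89, -24.04, -52.93]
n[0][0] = -24.58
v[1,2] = -52.93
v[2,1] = 85.63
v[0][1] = 49.43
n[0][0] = -24.58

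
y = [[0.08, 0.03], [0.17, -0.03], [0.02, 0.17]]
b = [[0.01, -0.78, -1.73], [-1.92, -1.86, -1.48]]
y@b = [[-0.06, -0.12, -0.18], [0.06, -0.08, -0.25], [-0.33, -0.33, -0.29]]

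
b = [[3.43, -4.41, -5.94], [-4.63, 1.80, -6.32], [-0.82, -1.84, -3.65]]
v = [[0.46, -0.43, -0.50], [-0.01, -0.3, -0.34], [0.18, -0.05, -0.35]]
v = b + [[-2.97, 3.98, 5.44], [4.62, -2.10, 5.98], [1.0, 1.79, 3.30]]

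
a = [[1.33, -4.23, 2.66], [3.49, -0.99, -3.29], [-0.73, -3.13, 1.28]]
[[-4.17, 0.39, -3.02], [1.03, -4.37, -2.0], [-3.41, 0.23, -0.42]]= a @ [[0.30,  -0.32,  -0.9], [0.91,  0.36,  0.18], [-0.27,  0.88,  -0.4]]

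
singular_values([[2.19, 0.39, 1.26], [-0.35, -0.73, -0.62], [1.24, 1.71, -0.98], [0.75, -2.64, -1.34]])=[3.48, 2.57, 1.89]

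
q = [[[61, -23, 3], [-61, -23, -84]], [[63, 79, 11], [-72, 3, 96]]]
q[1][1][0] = -72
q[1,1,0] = -72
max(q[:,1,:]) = 96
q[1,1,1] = 3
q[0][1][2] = -84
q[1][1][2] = 96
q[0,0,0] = 61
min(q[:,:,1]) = -23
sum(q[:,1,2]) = 12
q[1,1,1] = 3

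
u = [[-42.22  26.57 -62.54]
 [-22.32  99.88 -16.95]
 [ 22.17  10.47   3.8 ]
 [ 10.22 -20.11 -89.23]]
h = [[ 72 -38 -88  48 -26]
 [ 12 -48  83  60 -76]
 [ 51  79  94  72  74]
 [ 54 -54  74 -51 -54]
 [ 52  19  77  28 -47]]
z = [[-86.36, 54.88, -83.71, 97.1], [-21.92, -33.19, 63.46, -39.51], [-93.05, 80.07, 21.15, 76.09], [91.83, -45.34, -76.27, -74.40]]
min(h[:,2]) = -88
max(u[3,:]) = 10.22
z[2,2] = 21.15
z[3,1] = -45.34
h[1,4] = -76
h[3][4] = -54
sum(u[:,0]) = -32.14999999999999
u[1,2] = -16.95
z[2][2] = 21.15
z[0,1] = 54.88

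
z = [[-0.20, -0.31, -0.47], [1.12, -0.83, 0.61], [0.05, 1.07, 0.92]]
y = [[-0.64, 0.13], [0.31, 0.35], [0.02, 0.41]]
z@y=[[0.02, -0.33], [-0.96, 0.11], [0.32, 0.76]]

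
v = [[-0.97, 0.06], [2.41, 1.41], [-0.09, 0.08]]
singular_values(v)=[2.91, 0.53]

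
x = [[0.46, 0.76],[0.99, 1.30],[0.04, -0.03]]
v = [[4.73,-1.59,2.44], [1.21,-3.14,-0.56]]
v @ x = [[0.7, 1.45], [-2.57, -3.15]]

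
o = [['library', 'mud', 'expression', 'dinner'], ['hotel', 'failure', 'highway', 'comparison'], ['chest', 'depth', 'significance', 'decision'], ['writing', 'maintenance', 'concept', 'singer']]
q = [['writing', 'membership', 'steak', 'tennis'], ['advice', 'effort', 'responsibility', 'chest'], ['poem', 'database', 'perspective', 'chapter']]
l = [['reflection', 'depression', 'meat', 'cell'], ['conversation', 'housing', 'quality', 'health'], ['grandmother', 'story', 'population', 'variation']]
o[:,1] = ['mud', 'failure', 'depth', 'maintenance']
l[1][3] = 'health'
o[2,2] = 'significance'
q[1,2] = 'responsibility'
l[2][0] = 'grandmother'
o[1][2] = 'highway'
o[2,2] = 'significance'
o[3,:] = ['writing', 'maintenance', 'concept', 'singer']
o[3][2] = 'concept'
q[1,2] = 'responsibility'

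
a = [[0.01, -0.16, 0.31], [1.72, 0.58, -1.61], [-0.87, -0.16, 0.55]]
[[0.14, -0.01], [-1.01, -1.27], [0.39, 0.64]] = a @ [[-0.2,-0.72],[-0.24,0.17],[0.33,0.08]]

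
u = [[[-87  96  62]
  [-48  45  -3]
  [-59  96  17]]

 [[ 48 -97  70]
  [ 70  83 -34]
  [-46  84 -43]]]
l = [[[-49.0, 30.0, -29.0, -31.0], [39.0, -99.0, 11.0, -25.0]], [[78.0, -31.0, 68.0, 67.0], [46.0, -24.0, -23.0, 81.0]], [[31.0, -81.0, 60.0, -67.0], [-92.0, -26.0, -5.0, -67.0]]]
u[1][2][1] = 84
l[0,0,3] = -31.0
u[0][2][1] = 96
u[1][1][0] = 70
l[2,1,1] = -26.0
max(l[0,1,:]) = 39.0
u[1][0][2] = 70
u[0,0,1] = 96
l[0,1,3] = -25.0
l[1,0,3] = 67.0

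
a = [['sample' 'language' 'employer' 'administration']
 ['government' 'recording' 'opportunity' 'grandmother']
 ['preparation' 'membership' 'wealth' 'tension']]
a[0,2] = 'employer'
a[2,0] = 'preparation'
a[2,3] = 'tension'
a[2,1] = 'membership'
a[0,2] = 'employer'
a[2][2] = 'wealth'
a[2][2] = 'wealth'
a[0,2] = 'employer'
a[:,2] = ['employer', 'opportunity', 'wealth']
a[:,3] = ['administration', 'grandmother', 'tension']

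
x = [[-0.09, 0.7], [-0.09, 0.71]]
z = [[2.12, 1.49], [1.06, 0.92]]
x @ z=[[0.55, 0.51], [0.56, 0.52]]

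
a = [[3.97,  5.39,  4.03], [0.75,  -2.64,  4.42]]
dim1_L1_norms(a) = [13.39, 7.81]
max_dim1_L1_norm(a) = 13.39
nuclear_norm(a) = 12.98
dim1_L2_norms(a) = [7.81, 5.2]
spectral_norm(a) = 7.89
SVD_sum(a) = [[3.97, 4.73, 4.69], [0.74, 0.88, 0.87]] + [[-0.00, 0.66, -0.66], [0.01, -3.52, 3.55]]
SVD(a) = [[-0.98, -0.18], [-0.18, 0.98]] @ diag([7.891537169282915, 5.083900186453917]) @ [[-0.51, -0.61, -0.6], [0.0, -0.70, 0.71]]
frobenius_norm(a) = 9.39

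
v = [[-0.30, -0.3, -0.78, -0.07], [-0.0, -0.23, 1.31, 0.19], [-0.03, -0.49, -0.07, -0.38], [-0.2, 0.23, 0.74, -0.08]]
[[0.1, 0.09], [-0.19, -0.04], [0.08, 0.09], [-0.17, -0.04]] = v @[[0.19, -0.06], [-0.1, -0.12], [-0.15, -0.04], [-0.08, -0.08]]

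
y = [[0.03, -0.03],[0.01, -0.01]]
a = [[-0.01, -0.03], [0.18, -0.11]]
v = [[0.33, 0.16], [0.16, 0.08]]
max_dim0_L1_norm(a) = 0.19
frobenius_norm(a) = 0.21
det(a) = 0.01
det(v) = 0.00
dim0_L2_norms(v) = [0.37, 0.18]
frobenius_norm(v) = 0.41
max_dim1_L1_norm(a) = 0.29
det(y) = 0.00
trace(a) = -0.12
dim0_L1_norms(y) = [0.04, 0.04]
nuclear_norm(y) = 0.04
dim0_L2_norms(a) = [0.18, 0.11]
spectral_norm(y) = 0.04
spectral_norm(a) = 0.21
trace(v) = 0.41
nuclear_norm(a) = 0.24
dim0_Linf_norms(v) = [0.33, 0.16]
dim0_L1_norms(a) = [0.19, 0.14]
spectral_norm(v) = 0.41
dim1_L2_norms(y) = [0.04, 0.01]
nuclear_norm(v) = 0.41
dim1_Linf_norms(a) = [0.03, 0.18]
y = v @ a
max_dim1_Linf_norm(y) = 0.03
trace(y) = 0.02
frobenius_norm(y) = 0.04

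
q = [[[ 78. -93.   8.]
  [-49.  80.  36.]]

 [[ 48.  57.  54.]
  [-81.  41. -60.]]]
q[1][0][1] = 57.0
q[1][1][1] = 41.0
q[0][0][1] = -93.0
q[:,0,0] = [78.0, 48.0]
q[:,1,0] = [-49.0, -81.0]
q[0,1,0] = -49.0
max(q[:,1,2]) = 36.0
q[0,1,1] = 80.0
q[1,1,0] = -81.0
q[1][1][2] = -60.0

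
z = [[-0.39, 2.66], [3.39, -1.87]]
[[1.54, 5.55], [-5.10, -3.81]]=z@[[-1.29,0.03], [0.39,2.09]]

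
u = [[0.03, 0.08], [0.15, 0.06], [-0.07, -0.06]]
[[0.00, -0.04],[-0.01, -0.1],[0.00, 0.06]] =u@[[-0.11, -0.60],[0.06, -0.23]]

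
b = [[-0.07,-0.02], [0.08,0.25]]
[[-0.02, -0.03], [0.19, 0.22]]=b @ [[0.15, 0.17],[0.72, 0.84]]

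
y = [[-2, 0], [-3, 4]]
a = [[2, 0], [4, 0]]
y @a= [[-4, 0], [10, 0]]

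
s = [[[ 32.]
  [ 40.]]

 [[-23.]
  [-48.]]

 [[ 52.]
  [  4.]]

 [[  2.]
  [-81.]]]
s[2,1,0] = 4.0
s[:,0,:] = [[32.0], [-23.0], [52.0], [2.0]]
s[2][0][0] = 52.0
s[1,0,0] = -23.0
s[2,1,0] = 4.0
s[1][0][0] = -23.0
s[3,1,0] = -81.0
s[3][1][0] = -81.0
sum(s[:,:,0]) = -22.0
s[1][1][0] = -48.0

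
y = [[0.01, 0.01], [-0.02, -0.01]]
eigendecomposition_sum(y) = [[0.01+0.00j, (0.01+0j)], [-0.01+0.00j, -0.01+0.00j]] + [[(0.01-0.01j), (0.01+0j)], [-0.01+0.00j, (-0.01-0.01j)]]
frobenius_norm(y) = 0.03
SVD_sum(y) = [[0.01,0.01], [-0.02,-0.01]] + [[-0.0, 0.00], [-0.00, 0.00]]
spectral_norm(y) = 0.03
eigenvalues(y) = [(-0+0.01j), (-0-0.01j)]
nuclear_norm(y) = 0.03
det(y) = 0.00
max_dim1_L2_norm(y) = 0.02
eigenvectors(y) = [[(-0.41-0.41j),  -0.41+0.41j], [0.82+0.00j,  (0.82-0j)]]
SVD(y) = [[-0.53, 0.85], [0.85, 0.53]] @ diag([0.02618033988749895, 0.003819660112501053]) @ [[-0.85, -0.53], [-0.53, 0.85]]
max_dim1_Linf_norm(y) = 0.02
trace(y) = 0.00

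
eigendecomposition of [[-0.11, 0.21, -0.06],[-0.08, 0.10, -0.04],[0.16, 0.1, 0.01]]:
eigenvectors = [[-0.04-0.51j, -0.04+0.51j, (-0.25+0j)], [(0.08-0.31j), (0.08+0.31j), (0.16+0j)], [-0.80+0.00j, (-0.8-0j), (0.96+0j)]]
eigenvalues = [(0.01+0.14j), (0.01-0.14j), (-0.01+0j)]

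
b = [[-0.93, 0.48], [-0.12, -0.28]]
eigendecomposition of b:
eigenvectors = [[-0.98, -0.66], [-0.22, -0.75]]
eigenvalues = [-0.82, -0.39]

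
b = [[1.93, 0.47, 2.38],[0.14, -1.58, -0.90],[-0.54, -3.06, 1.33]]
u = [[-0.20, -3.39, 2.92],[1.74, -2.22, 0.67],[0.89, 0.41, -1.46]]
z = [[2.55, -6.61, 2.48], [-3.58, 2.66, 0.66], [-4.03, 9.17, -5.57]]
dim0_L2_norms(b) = [2.01, 3.48, 2.87]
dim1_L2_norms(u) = [4.48, 2.9, 1.76]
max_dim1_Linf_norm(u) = 3.39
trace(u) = -3.88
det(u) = -3.37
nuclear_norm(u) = 7.69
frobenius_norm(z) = 14.42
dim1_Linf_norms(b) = [2.38, 1.58, 3.06]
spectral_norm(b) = 3.58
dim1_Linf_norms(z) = [6.61, 3.58, 9.17]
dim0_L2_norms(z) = [5.96, 11.61, 6.13]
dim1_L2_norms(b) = [3.1, 1.82, 3.38]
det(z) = 41.34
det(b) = -12.28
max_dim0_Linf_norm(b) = 3.06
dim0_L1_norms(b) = [2.61, 5.11, 4.61]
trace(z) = -0.36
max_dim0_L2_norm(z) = 11.61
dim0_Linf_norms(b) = [1.93, 3.06, 2.38]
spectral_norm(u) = 5.13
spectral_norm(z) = 14.04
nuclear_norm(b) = 7.87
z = b @ u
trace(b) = 1.68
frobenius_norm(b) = 4.94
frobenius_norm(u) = 5.62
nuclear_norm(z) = 18.15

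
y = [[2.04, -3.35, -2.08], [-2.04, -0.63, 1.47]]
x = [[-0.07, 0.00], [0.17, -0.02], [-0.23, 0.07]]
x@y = [[-0.14, 0.23, 0.15], [0.39, -0.56, -0.38], [-0.61, 0.73, 0.58]]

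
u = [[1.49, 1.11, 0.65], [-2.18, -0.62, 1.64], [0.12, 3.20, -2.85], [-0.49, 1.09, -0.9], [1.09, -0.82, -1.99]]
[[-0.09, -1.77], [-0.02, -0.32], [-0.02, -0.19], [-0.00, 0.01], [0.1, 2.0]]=u@[[-0.01, -0.25], [-0.04, -0.78], [-0.04, -0.82]]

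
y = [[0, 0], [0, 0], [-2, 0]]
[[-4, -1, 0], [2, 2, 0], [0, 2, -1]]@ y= [[0, 0], [0, 0], [2, 0]]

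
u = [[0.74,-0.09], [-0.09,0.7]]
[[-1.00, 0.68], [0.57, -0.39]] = u@[[-1.27, 0.87], [0.65, -0.45]]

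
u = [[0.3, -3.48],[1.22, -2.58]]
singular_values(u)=[4.44, 0.78]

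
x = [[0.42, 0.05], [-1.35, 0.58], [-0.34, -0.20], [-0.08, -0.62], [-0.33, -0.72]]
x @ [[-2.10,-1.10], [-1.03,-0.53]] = [[-0.93, -0.49], [2.24, 1.18], [0.92, 0.48], [0.81, 0.42], [1.43, 0.74]]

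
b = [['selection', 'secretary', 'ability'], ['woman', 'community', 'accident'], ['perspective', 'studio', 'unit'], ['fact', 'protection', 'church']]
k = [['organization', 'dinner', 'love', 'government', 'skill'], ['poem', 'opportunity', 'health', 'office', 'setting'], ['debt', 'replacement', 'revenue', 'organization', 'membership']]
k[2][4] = 'membership'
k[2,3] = 'organization'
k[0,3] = 'government'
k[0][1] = 'dinner'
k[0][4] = 'skill'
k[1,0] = 'poem'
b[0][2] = 'ability'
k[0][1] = 'dinner'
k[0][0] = 'organization'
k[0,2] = 'love'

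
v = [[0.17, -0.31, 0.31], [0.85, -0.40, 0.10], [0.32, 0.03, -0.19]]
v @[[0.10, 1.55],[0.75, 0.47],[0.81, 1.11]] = [[0.04, 0.46], [-0.13, 1.24], [-0.10, 0.3]]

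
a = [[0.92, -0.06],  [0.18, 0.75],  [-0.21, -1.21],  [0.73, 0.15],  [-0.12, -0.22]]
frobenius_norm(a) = 1.89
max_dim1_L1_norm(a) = 1.42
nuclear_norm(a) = 2.64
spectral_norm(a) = 1.53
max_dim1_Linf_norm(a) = 1.21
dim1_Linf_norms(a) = [0.92, 0.75, 1.21, 0.73, 0.22]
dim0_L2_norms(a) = [1.21, 1.45]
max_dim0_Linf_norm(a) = 1.21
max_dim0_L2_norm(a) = 1.45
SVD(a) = [[-0.25, 0.76], [-0.49, -0.18], [0.76, 0.35], [-0.31, 0.52], [0.16, -0.00]] @ diag([1.5334700851211034, 1.104431753454543]) @ [[-0.47,-0.88], [0.88,-0.47]]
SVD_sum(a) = [[0.18, 0.34],[0.35, 0.66],[-0.55, -1.03],[0.22, 0.42],[-0.12, -0.22]] + [[0.74, -0.40], [-0.17, 0.09], [0.34, -0.18], [0.51, -0.27], [-0.00, 0.00]]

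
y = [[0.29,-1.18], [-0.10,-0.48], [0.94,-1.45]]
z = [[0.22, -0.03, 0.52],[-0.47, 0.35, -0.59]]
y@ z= [[0.62, -0.42, 0.85], [0.2, -0.16, 0.23], [0.89, -0.54, 1.34]]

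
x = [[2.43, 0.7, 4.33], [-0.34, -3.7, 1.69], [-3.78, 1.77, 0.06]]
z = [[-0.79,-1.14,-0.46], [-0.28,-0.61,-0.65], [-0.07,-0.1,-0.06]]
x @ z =[[-2.42, -3.63, -1.83],  [1.19, 2.48, 2.46],  [2.49, 3.22, 0.58]]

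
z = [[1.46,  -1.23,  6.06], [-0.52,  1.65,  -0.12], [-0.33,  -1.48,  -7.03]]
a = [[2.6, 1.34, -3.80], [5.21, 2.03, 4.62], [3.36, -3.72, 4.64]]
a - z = [[1.14, 2.57, -9.86], [5.73, 0.38, 4.74], [3.69, -2.24, 11.67]]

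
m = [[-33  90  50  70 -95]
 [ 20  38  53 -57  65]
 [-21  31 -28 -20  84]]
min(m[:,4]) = -95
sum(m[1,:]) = 119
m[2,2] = -28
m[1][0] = 20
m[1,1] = 38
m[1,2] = 53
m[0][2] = 50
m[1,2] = 53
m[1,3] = -57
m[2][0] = -21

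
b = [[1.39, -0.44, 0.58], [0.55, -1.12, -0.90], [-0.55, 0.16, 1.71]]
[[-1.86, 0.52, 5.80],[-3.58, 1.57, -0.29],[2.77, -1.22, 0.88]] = b@[[-1.23, 0.34, 3.73], [1.74, -0.81, 0.77], [1.06, -0.53, 1.64]]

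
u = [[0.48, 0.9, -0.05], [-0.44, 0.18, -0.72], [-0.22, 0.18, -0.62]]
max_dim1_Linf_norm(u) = 0.9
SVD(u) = [[0.26, 0.96, 0.07], [0.75, -0.25, 0.61], [0.61, -0.11, -0.79]] @ diag([1.0995076750223605, 1.0182239109238418, 0.08247993568061611]) @ [[-0.31, 0.44, -0.85], [0.58, 0.79, 0.19], [-0.75, 0.43, 0.50]]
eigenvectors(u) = [[-0.80+0.00j,  -0.80-0.00j,  (-0.54+0j)], [0.28-0.47j,  0.28+0.47j,  0.51+0.00j], [(0.15-0.2j),  0.15+0.20j,  (0.67+0j)]]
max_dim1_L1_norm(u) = 1.43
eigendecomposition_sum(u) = [[(0.23+0.22j), (0.53-0.34j), -0.22+0.43j], [-0.21+0.06j, (0.01+0.43j), -0.18-0.28j], [(-0.1+0.02j), -0.01+0.20j, -0.07-0.14j]] + [[(0.23-0.22j), (0.53+0.34j), -0.22-0.43j], [-0.21-0.06j, (0.01-0.43j), -0.18+0.28j], [(-0.1-0.02j), (-0.01-0.2j), (-0.07+0.14j)]] + [[0.01-0.00j, -0.17+0.00j, (0.38-0j)],[-0.01+0.00j, (0.16-0j), (-0.36+0j)],[-0.02+0.00j, (0.21-0j), (-0.48+0j)]]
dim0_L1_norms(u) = [1.14, 1.26, 1.39]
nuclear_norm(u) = 2.20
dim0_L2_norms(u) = [0.69, 0.94, 0.95]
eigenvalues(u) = [(0.17+0.52j), (0.17-0.52j), (-0.31+0j)]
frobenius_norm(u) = 1.50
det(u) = -0.09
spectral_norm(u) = 1.10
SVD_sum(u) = [[-0.09, 0.13, -0.24], [-0.25, 0.36, -0.7], [-0.21, 0.29, -0.57]] + [[0.57,0.77,0.19], [-0.15,-0.20,-0.05], [-0.06,-0.08,-0.02]] + [[-0.0,0.0,0.0], [-0.04,0.02,0.03], [0.05,-0.03,-0.03]]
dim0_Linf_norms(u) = [0.48, 0.9, 0.72]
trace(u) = 0.04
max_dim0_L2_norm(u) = 0.95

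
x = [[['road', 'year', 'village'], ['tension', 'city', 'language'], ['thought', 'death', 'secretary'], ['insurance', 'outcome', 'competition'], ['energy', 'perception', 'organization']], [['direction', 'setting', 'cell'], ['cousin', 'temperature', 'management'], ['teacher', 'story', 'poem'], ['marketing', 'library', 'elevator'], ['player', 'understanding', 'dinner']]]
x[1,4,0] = 'player'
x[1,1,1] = 'temperature'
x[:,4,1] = ['perception', 'understanding']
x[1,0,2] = 'cell'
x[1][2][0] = 'teacher'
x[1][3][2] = 'elevator'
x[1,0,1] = 'setting'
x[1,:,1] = ['setting', 'temperature', 'story', 'library', 'understanding']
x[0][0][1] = 'year'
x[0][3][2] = 'competition'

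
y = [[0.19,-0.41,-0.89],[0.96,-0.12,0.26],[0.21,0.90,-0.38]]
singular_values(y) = [1.0, 1.0, 0.99]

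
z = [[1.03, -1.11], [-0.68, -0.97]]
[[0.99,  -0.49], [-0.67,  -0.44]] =z @[[0.97, 0.01], [0.01, 0.45]]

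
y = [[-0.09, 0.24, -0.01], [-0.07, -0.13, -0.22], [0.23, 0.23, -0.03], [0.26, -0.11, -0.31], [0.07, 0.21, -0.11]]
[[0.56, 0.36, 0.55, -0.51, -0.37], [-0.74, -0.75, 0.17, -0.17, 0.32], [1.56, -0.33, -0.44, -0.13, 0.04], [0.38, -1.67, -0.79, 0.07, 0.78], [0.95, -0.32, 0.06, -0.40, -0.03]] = y @ [[3.23, -1.92, -3.08, 1.22, 1.16], [3.57, 0.93, 1.10, -1.62, -1.14], [0.21, 3.45, -0.43, 1.36, -1.13]]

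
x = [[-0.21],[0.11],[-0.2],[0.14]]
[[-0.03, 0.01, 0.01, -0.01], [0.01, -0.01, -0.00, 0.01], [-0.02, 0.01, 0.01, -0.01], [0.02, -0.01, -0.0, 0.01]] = x @ [[0.12, -0.05, -0.03, 0.06]]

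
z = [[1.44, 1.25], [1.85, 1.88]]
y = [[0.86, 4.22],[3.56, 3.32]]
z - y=[[0.58, -2.97],[-1.71, -1.44]]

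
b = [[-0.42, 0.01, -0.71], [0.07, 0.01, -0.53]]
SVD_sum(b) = [[-0.28, 0.01, -0.76], [-0.16, 0.01, -0.44]] + [[-0.14, -0.0, 0.05],[0.23, 0.00, -0.09]]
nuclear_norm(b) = 1.23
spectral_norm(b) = 0.94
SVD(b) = [[-0.86, -0.50], [-0.5, 0.86]] @ diag([0.9393850203810051, 0.2899237546041691]) @ [[0.35, -0.01, 0.94], [0.94, 0.01, -0.35]]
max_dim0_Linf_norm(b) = 0.71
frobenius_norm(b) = 0.98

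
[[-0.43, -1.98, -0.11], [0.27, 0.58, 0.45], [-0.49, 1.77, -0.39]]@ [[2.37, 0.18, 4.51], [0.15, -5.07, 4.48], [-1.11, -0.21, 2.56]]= [[-1.19, 9.98, -11.09],[0.23, -2.99, 4.97],[-0.46, -8.98, 4.72]]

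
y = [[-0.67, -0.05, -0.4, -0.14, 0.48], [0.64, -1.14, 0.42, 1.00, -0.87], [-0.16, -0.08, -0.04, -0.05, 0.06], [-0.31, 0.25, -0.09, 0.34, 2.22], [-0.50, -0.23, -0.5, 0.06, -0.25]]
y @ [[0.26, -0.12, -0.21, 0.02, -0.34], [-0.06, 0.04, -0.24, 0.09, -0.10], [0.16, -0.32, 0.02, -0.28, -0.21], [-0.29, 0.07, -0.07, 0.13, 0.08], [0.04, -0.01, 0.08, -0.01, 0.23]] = [[-0.18, 0.19, 0.19, 0.07, 0.42],[-0.02, -0.18, 0.01, -0.07, -0.31],[-0.03, 0.02, 0.06, -0.01, 0.08],[-0.12, 0.08, 0.16, 0.06, 0.64],[-0.22, 0.22, 0.13, 0.12, 0.25]]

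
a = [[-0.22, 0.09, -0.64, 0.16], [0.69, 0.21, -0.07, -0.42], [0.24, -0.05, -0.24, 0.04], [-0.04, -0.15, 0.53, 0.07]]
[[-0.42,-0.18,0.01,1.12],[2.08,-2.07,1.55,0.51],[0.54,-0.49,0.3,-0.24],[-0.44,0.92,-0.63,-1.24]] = a@[[1.9, -1.45, 0.83, -1.60], [-0.5, -0.99, 0.14, 2.29], [-0.56, 1.1, -0.81, -1.49], [-1.99, 1.86, -2.12, -2.44]]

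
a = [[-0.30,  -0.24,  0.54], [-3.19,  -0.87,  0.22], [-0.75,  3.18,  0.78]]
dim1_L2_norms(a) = [0.66, 3.31, 3.36]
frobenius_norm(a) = 4.76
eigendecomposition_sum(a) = [[(-0.68+0j), (-0.46-0j), 0.15-0.00j], [-1.81+0.00j, (-1.22-0j), (0.41-0j)], [1.71-0.00j, 1.15+0.00j, -0.38+0.00j]] + [[0.19+0.56j, 0.11-0.28j, (0.19-0.07j)], [(-0.69-0.29j), 0.17+0.34j, (-0.09+0.24j)], [-1.23+1.63j, 1.01-0.23j, 0.58+0.41j]] + [[0.19-0.56j, 0.11+0.28j, (0.19+0.07j)], [(-0.69+0.29j), (0.17-0.34j), -0.09-0.24j], [(-1.23-1.63j), (1.01+0.23j), 0.58-0.41j]]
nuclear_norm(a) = 7.23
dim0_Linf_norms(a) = [3.19, 3.18, 0.78]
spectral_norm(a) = 3.38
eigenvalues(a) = [(-2.28+0j), (0.95+1.31j), (0.95-1.31j)]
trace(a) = -0.39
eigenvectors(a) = [[-0.27+0.00j,(0.15-0.22j),0.15+0.22j], [(-0.7+0j),0.08+0.32j,(0.08-0.32j)], [0.66+0.00j,(0.91+0j),0.91-0.00j]]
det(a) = -5.97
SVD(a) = [[0.08,0.09,0.99], [0.58,0.81,-0.12], [-0.81,0.58,0.01]] @ diag([3.3819098317386738, 3.313975088508784, 0.5330619126635262]) @ [[-0.37,-0.92,-0.14], [-0.92,0.34,0.21], [0.14,-0.2,0.97]]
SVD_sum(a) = [[-0.09, -0.24, -0.04],[-0.72, -1.79, -0.27],[1.02, 2.53, 0.38]] + [[-0.28, 0.10, 0.06], [-2.46, 0.91, 0.55], [-1.77, 0.65, 0.39]] + [[0.08,-0.11,0.51], [-0.01,0.01,-0.06], [0.00,-0.00,0.0]]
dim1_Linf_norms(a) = [0.54, 3.19, 3.18]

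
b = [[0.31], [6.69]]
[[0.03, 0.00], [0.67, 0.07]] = b @ [[0.1, 0.01]]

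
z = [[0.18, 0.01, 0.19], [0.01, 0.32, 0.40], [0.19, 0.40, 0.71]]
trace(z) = 1.21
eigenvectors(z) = [[-0.2,-0.81,-0.54], [-0.5,0.56,-0.66], [-0.84,-0.14,0.52]]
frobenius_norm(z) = 1.02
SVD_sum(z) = [[0.04, 0.1, 0.17], [0.1, 0.25, 0.42], [0.17, 0.42, 0.7]] + [[0.14,-0.09,0.02], [-0.09,0.07,-0.02], [0.02,-0.02,0.00]] + [[0.0,0.00,-0.0], [0.00,0.0,-0.00], [-0.0,-0.00,0.00]]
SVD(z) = [[-0.2, 0.81, -0.54], [-0.5, -0.56, -0.66], [-0.84, 0.14, 0.52]] @ diag([0.9943959832206124, 0.2058685228811555, 0.009735493898231962]) @ [[-0.20, -0.50, -0.84], [0.81, -0.56, 0.14], [-0.54, -0.66, 0.52]]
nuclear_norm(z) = 1.21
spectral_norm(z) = 0.99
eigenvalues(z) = [0.99, 0.21, 0.01]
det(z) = 0.00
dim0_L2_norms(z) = [0.26, 0.51, 0.84]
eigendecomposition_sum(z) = [[0.04, 0.1, 0.17], [0.1, 0.25, 0.42], [0.17, 0.42, 0.70]] + [[0.14, -0.09, 0.02], [-0.09, 0.07, -0.02], [0.02, -0.02, 0.0]] + [[0.00,  0.0,  -0.0], [0.0,  0.00,  -0.00], [-0.0,  -0.00,  0.00]]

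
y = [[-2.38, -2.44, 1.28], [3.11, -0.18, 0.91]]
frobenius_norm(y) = 4.88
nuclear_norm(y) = 6.66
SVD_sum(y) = [[-2.98, -1.41, 0.34], [2.36, 1.12, -0.27]] + [[0.60, -1.03, 0.94],  [0.75, -1.3, 1.18]]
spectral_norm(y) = 4.22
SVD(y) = [[-0.78, 0.62], [0.62, 0.78]] @ diag([4.224938714785389, 2.436984377526371]) @ [[0.90, 0.43, -0.1], [0.39, -0.68, 0.62]]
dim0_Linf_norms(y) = [3.11, 2.44, 1.28]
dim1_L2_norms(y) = [3.64, 3.25]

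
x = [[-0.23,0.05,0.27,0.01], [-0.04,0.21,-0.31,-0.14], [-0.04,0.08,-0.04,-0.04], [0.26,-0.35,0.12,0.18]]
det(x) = -0.000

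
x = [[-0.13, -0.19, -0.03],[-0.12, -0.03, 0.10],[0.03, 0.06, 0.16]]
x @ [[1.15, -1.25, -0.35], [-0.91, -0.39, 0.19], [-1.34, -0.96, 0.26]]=[[0.06, 0.27, 0.00], [-0.24, 0.07, 0.06], [-0.23, -0.21, 0.04]]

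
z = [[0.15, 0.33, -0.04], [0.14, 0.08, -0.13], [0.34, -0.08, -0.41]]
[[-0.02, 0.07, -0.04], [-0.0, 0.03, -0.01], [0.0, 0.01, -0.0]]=z @ [[0.06, -0.07, 0.06], [-0.07, 0.24, -0.13], [0.06, -0.13, 0.08]]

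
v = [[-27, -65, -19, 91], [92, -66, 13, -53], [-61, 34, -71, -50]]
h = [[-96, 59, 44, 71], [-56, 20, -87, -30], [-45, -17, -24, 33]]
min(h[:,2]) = -87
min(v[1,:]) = -66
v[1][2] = 13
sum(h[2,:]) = -53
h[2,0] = -45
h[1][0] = -56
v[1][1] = -66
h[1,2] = -87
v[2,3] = -50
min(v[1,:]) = -66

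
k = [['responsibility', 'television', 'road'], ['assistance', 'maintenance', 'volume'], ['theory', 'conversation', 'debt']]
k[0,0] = 'responsibility'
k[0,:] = ['responsibility', 'television', 'road']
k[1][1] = 'maintenance'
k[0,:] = ['responsibility', 'television', 'road']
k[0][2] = 'road'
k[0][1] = 'television'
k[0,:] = ['responsibility', 'television', 'road']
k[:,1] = ['television', 'maintenance', 'conversation']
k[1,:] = ['assistance', 'maintenance', 'volume']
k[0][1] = 'television'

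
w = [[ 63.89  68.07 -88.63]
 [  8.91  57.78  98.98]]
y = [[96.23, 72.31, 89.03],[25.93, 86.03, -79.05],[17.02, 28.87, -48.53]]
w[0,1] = 68.07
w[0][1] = 68.07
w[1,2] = 98.98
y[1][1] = 86.03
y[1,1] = 86.03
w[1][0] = 8.91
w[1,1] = 57.78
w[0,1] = 68.07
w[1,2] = 98.98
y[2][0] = 17.02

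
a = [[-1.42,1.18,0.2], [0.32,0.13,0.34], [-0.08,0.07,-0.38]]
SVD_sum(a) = [[-1.44,1.17,0.16], [0.11,-0.09,-0.01], [-0.06,0.05,0.01]] + [[0.02, 0.01, 0.04], [0.14, 0.12, 0.4], [-0.11, -0.10, -0.32]] + [[0.00,0.0,-0.00], [0.07,0.09,-0.05], [0.09,0.12,-0.07]]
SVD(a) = [[-1.0, -0.08, 0.01], [0.07, -0.78, 0.62], [-0.04, 0.62, 0.79]] @ diag([1.8629922065374018, 0.5700969395222588, 0.20892467046343996]) @ [[0.77, -0.63, -0.09], [-0.32, -0.27, -0.91], [0.55, 0.73, -0.41]]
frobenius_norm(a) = 1.96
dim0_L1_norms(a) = [1.82, 1.38, 0.92]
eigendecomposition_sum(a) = [[-1.44,0.97,-0.03], [0.28,-0.19,0.01], [-0.11,0.07,-0.0]] + [[0.03, 0.21, 0.11], [0.05, 0.31, 0.16], [0.00, 0.01, 0.00]] + [[-0.01, 0.0, 0.12], [-0.01, 0.0, 0.17], [0.03, -0.01, -0.38]]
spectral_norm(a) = 1.86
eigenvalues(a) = [-1.64, 0.35, -0.39]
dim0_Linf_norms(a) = [1.42, 1.18, 0.38]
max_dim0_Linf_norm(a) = 1.42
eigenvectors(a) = [[0.98, -0.56, -0.29], [-0.19, -0.83, -0.40], [0.07, -0.02, 0.87]]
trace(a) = -1.67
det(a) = 0.22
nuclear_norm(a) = 2.64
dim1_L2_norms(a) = [1.86, 0.48, 0.39]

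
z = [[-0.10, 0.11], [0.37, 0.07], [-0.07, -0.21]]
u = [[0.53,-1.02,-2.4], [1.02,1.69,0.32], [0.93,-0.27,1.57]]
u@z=[[-0.26,0.49], [0.50,0.16], [-0.3,-0.25]]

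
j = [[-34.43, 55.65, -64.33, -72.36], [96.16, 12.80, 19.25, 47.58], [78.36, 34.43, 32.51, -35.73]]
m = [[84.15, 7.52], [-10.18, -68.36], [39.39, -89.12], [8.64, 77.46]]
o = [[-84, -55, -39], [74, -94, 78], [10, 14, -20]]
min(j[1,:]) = 12.8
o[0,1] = -55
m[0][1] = 7.52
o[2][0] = 10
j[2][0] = 78.36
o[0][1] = -55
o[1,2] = 78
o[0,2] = -39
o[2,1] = 14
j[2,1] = 34.43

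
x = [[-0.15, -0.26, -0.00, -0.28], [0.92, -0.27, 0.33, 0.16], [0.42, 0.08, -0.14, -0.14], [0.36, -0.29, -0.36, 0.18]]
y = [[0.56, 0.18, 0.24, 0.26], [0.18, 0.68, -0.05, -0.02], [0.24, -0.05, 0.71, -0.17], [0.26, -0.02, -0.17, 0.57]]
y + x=[[0.41,-0.08,0.24,-0.02],[1.10,0.41,0.28,0.14],[0.66,0.03,0.57,-0.31],[0.62,-0.31,-0.53,0.75]]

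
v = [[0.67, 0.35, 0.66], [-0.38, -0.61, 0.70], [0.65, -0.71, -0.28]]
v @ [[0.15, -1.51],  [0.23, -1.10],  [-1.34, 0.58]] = [[-0.7,-1.01], [-1.14,1.65], [0.31,-0.36]]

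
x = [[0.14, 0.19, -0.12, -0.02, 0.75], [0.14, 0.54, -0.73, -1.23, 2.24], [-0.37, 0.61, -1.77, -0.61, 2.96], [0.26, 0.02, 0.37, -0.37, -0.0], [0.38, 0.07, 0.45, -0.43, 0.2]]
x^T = [[0.14,0.14,-0.37,0.26,0.38], [0.19,0.54,0.61,0.02,0.07], [-0.12,-0.73,-1.77,0.37,0.45], [-0.02,-1.23,-0.61,-0.37,-0.43], [0.75,2.24,2.96,-0.0,0.20]]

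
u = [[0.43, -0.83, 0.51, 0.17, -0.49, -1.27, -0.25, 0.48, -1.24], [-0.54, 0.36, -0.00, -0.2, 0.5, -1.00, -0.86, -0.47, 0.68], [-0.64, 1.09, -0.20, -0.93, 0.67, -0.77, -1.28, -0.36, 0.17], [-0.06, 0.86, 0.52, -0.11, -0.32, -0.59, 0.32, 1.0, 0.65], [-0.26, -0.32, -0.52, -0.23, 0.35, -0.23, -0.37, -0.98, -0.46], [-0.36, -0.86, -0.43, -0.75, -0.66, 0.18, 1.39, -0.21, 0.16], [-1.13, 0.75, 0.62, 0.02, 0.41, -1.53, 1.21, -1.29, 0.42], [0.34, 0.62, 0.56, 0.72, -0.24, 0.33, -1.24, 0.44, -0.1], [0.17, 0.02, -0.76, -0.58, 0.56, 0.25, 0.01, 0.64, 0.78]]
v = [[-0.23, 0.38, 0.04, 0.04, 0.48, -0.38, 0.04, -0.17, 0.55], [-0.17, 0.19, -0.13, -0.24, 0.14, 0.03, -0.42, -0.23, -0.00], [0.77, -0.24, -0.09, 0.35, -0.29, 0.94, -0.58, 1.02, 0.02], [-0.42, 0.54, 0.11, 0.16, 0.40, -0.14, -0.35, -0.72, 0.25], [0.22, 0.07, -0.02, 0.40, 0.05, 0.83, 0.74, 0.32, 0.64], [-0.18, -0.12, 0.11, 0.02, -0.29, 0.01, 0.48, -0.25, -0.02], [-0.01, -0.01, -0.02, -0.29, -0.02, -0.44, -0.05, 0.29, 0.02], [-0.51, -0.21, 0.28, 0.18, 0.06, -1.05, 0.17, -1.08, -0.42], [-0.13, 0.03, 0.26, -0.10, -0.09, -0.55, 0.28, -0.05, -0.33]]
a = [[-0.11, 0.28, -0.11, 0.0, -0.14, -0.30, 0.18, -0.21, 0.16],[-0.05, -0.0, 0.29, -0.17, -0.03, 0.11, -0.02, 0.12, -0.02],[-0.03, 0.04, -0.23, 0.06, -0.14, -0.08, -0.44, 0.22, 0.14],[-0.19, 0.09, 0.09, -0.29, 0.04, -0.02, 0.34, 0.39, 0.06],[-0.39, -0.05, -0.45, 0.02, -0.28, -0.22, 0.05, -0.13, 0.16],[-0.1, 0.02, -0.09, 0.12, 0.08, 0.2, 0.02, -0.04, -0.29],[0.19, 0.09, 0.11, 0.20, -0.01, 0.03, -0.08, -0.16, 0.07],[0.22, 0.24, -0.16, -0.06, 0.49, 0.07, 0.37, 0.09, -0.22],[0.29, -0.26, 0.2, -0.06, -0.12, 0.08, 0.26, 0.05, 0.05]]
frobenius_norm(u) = 6.00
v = a @ u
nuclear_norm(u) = 14.50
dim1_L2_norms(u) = [2.2, 1.77, 2.31, 1.73, 1.41, 2.02, 2.84, 1.8, 1.53]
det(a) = 0.00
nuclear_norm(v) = 7.35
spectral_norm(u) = 3.43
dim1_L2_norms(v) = [0.95, 0.62, 1.77, 1.18, 1.4, 0.66, 0.6, 1.7, 0.77]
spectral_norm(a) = 1.02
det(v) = 0.00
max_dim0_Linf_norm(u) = 1.53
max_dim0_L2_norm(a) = 0.75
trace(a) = -0.65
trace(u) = 3.44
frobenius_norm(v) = 3.47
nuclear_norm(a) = 4.26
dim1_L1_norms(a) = [1.49, 0.81, 1.38, 1.51, 1.75, 0.96, 0.94, 1.92, 1.37]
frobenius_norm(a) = 1.70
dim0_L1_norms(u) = [3.93, 5.71, 4.12, 3.71, 4.2, 6.15, 6.93, 5.87, 4.66]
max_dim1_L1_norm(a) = 1.92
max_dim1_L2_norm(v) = 1.77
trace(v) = -1.37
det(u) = 0.10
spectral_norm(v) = 2.69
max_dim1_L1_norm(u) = 7.38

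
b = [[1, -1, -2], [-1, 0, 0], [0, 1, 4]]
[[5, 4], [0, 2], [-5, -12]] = b @ [[0, -2], [-5, 0], [0, -3]]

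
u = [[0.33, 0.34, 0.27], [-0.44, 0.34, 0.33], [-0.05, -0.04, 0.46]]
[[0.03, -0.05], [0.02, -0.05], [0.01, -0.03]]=u@ [[0.01, -0.01], [0.05, -0.09], [0.03, -0.07]]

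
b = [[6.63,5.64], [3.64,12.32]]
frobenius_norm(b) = 15.52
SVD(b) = [[0.53, 0.85], [0.85, -0.53]] @ diag([14.970383261513721, 4.084865359273151]) @ [[0.44, 0.90], [0.90, -0.44]]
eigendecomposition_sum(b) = [[3.16,-2.17],[-1.40,0.97]] + [[3.47, 7.81], [5.04, 11.35]]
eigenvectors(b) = [[-0.91, -0.57], [0.41, -0.82]]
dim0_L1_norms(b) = [10.27, 17.96]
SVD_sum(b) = [[3.53,  7.17], [5.6,  11.36]] + [[3.1,-1.53],[-1.96,0.96]]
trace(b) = 18.95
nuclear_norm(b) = 19.06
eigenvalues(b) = [4.12, 14.83]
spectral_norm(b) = 14.97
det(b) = 61.15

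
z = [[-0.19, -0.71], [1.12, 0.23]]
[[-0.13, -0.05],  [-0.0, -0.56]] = z @ [[-0.04, -0.54],[0.19, 0.21]]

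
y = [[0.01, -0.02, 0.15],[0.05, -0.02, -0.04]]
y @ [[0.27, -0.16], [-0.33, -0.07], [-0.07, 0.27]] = [[-0.00, 0.04], [0.02, -0.02]]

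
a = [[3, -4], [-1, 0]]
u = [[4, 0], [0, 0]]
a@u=[[12, 0], [-4, 0]]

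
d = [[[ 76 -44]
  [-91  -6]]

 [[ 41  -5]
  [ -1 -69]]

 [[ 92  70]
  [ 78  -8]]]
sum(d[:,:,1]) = -62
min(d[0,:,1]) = -44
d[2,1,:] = [78, -8]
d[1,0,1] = -5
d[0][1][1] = -6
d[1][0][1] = -5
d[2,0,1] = 70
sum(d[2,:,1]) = 62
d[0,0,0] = 76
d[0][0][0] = 76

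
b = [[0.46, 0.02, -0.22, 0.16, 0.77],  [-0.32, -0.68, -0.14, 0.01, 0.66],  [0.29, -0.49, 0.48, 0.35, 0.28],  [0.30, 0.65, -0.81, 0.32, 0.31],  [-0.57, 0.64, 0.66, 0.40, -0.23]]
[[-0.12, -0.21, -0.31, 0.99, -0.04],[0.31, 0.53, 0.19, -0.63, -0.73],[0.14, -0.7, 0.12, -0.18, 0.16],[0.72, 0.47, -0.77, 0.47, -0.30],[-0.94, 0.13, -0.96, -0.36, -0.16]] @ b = [[0.24, 0.91, -0.92, 0.17, -0.0], [0.26, -1.32, -0.02, -0.37, 0.61], [0.18, 0.41, 0.38, 0.06, -0.41], [0.27, 0.19, -1.17, -0.12, 0.86], [-0.77, 0.03, -0.09, -0.66, -0.98]]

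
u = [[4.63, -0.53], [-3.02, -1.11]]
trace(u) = 3.52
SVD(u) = [[-0.83, 0.55], [0.55, 0.83]] @ diag([5.53037581450073, 1.218705604477706]) @ [[-1.00, -0.03], [0.03, -1.00]]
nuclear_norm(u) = 6.75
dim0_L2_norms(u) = [5.53, 1.23]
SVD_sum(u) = [[4.61, 0.14], [-3.05, -0.09]] + [[0.02,-0.67],[0.03,-1.02]]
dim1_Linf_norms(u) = [4.63, 3.02]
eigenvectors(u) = [[0.89,0.09], [-0.45,1.0]]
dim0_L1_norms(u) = [7.65, 1.64]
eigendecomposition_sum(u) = [[4.69, -0.41],[-2.36, 0.21]] + [[-0.06, -0.12], [-0.66, -1.32]]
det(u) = -6.74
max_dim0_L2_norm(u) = 5.53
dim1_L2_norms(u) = [4.66, 3.22]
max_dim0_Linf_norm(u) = 4.63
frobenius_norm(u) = 5.66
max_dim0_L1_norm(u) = 7.65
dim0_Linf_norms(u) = [4.63, 1.11]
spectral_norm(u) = 5.53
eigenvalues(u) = [4.9, -1.38]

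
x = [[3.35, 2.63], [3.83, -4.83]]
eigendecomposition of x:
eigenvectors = [[0.92, -0.27],[0.38, 0.96]]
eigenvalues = [4.44, -5.92]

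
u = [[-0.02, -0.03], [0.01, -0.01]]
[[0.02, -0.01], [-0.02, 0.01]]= u @ [[-1.52, 0.43], [0.34, -0.10]]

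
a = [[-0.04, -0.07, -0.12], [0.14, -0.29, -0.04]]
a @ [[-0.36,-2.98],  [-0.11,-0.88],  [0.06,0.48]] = [[0.01,0.12], [-0.02,-0.18]]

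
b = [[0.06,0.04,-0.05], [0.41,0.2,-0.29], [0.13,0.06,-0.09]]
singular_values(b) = [0.57, 0.01, 0.0]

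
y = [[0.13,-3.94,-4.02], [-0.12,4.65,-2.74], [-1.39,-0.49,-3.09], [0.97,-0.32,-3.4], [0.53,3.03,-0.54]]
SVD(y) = [[-0.79, -0.09, -0.14],  [0.26, -0.78, 0.1],  [-0.34, -0.32, 0.76],  [-0.34, -0.38, -0.57],  [0.28, -0.36, -0.27]] @ diag([7.07340476581646, 6.459685087071935, 1.7781489236803047]) @ [[0.02, 0.77, 0.63],[-0.00, -0.63, 0.77],[-1.00, 0.02, 0.01]]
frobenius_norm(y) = 9.74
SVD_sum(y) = [[-0.12, -4.32, -3.55],  [0.04, 1.43, 1.17],  [-0.05, -1.83, -1.5],  [-0.05, -1.84, -1.51],  [0.04, 1.55, 1.28]] + [[0.0,0.39,-0.47], [0.02,3.22,-3.92], [0.01,1.31,-1.6], [0.01,1.54,-1.88], [0.01,1.49,-1.81]] + [[0.25, -0.00, -0.00], [-0.18, 0.00, 0.0], [-1.35, 0.03, 0.01], [1.01, -0.02, -0.01], [0.48, -0.01, -0.00]]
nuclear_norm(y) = 15.31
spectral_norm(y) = 7.07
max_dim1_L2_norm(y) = 5.63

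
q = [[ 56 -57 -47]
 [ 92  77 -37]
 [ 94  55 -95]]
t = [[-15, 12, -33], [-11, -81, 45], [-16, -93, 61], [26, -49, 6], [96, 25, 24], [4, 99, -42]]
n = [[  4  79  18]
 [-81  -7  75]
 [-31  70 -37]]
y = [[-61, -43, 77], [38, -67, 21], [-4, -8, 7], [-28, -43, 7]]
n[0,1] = 79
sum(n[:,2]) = 56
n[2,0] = -31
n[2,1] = 70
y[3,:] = [-28, -43, 7]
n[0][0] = 4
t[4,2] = 24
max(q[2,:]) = 94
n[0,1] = 79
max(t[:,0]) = 96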